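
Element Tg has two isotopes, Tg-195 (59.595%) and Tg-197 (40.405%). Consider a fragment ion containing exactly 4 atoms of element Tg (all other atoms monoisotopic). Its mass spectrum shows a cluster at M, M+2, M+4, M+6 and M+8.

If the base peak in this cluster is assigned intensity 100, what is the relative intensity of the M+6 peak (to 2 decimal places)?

45.20

Binomial terms of (0.59595 + 0.40405)^4: M 0.1261, M+2 0.3421, M+4 0.3479, M+6 0.1572, M+8 0.0267 → M+4 is the base peak.
P(M+4) = C(4,2) × 0.59595^2 × 0.40405^2 = 6 × 0.3551564 × 0.1632564 = 0.347889 (base)
P(M+6) = C(4,3) × 0.59595^1 × 0.40405^3 = 4 × 0.59595 × 0.06596375 = 0.157244
Relative intensity = 0.157244 / 0.347889 × 100 = 45.20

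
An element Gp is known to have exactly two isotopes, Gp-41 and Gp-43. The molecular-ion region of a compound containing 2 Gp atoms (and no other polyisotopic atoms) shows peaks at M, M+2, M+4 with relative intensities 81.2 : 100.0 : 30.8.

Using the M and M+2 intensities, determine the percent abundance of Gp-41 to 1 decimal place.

Let p = fractional abundance of Gp-41. I(M+2)/I(M) = [C(2,1)·p^1·(1−p)] / p^2 = 2·(1−p)/p = 100.0/81.2 = 1.2315
(1−p)/p = 1.2315/2 = 0.6158  ⇒  p = 1/(1 + 0.6158) = 0.6189
Gp-41: 61.9%, Gp-43: 38.1%.

61.9%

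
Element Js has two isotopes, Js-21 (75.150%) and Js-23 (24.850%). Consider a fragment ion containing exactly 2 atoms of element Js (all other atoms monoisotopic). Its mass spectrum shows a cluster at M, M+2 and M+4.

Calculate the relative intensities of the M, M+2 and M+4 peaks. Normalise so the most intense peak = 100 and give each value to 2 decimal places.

The 2 Js atoms are independent, so intensities follow the terms of (0.75150 + 0.24850)^2.
P(M) = 0.75150^2 = 0.564752
P(M+2) = 2 × 0.75150^1 × 0.24850^1 = 0.373495
P(M+4) = 0.24850^2 = 0.061752
The M peak is largest (0.564752); scaling to 100 gives 100.00 : 66.13 : 10.93.

100.00 : 66.13 : 10.93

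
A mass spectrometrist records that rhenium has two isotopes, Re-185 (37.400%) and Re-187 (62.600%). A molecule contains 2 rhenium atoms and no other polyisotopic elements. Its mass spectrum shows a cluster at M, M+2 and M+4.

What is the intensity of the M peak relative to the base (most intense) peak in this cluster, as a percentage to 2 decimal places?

29.87%

(0.37400 + 0.62600)^2 gives M 0.1399, M+2 0.4682, M+4 0.3919; the largest is M+2.
P(M+2) = C(2,1) × 0.37400^1 × 0.62600^1 = 2 × 0.3740 × 0.6260 = 0.468248 (base)
P(M) = C(2,0) × 0.37400^2 × 0.62600^0 = 1 × 0.139876 × 1.0000 = 0.139876
Relative intensity = 0.139876 / 0.468248 × 100 = 29.87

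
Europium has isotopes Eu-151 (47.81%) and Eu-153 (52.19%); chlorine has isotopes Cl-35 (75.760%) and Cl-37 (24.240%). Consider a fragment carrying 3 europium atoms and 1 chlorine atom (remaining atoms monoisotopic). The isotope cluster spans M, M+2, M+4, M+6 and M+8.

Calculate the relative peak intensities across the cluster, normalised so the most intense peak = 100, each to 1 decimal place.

21.6 : 77.8 : 100.0 : 52.9 : 9.0

Europium pattern (n=3): 0.10928391 : 0.3578871 : 0.39067407 : 0.14215492
Chlorine pattern (n=1): 0.7576 : 0.2424
Convolve the two distributions (both contribute in 2-u steps):
  M: 0.10928391×0.7576 = 0.082793
  M+2: 0.10928391×0.2424 + 0.3578871×0.7576 = 0.297626
  M+4: 0.3578871×0.2424 + 0.39067407×0.7576 = 0.382727
  M+6: 0.39067407×0.2424 + 0.14215492×0.7576 = 0.202396
  M+8: 0.14215492×0.2424 = 0.034458
Scale to base peak (0.382727) = 100: 21.6 : 77.8 : 100.0 : 52.9 : 9.0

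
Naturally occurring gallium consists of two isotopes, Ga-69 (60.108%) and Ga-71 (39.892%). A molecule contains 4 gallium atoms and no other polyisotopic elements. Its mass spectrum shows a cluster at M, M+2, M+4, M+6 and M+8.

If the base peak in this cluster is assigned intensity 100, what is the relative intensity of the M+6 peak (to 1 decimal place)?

44.0

Binomial terms of (0.60108 + 0.39892)^4: M 0.1305, M+2 0.3465, M+4 0.3450, M+6 0.1526, M+8 0.0253 → M+2 is the base peak.
P(M+2) = C(4,1) × 0.60108^3 × 0.39892^1 = 4 × 0.2171685 × 0.39892 = 0.346531 (base)
P(M+6) = C(4,3) × 0.60108^1 × 0.39892^3 = 4 × 0.60108 × 0.063483 = 0.152633
Relative intensity = 0.152633 / 0.346531 × 100 = 44.0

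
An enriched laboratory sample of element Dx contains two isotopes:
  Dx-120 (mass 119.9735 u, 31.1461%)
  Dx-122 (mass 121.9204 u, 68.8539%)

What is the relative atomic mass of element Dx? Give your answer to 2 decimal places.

Weight each isotope mass by its fractional abundance: 0.311461 × 119.9735 + 0.688539 × 121.9204
= 37.36707 + 83.94695 = 121.31402 u

121.31 u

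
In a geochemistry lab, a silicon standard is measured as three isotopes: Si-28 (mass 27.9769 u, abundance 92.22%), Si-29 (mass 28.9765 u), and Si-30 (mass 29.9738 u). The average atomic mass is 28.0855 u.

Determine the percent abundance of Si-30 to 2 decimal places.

3.09%

The remaining 7.78% is split between Si-29 (fraction x) and Si-30 (fraction 0.0778 − x).
Substituting: 28.9765x + 29.9738(0.0778 − x) = 2.28520282
(28.9765 − 29.9738)x = -0.04675882  ⇒  x = 0.04689, y = 0.03091
Si-29: 4.69%, Si-30: 3.09%.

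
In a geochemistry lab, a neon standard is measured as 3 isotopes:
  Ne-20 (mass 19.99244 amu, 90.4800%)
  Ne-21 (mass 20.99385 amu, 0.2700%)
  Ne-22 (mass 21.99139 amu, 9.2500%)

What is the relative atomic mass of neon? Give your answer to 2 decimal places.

20.18 amu

The abundance-weighted mean is 0.904800 × 19.99244 + 0.002700 × 20.99385 + 0.092500 × 21.99139
= 18.089160 + 0.056683 + 2.034204 = 20.180047 amu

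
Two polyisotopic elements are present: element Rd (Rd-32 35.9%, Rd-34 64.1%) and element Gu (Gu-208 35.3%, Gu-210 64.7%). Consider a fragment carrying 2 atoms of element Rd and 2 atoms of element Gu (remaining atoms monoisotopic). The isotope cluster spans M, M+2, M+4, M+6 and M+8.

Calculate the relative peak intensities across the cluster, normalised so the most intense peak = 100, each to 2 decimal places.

Element Rd pattern (n=2): 0.128881 : 0.460238 : 0.410881
Element Gu pattern (n=2): 0.124609 : 0.456782 : 0.418609
Convolve the two distributions (both contribute in 2-u steps):
  M: 0.128881×0.124609 = 0.016060
  M+2: 0.128881×0.456782 + 0.460238×0.124609 = 0.116220
  M+4: 0.128881×0.418609 + 0.460238×0.456782 + 0.410881×0.124609 = 0.315379
  M+6: 0.460238×0.418609 + 0.410881×0.456782 = 0.380343
  M+8: 0.410881×0.418609 = 0.171998
Scale to base peak (0.380343) = 100: 4.22 : 30.56 : 82.92 : 100.00 : 45.22

4.22 : 30.56 : 82.92 : 100.00 : 45.22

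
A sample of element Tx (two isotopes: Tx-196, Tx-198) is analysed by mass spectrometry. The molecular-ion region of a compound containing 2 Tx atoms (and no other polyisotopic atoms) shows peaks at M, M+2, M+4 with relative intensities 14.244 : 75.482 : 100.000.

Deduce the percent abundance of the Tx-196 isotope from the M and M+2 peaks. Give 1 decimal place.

27.4%

Let p = fractional abundance of Tx-196. I(M+2)/I(M) = [C(2,1)·p^1·(1−p)] / p^2 = 2·(1−p)/p = 75.482/14.244 = 5.2992
(1−p)/p = 5.2992/2 = 2.6496  ⇒  p = 1/(1 + 2.6496) = 0.2740
Tx-196: 27.4%, Tx-198: 72.6%.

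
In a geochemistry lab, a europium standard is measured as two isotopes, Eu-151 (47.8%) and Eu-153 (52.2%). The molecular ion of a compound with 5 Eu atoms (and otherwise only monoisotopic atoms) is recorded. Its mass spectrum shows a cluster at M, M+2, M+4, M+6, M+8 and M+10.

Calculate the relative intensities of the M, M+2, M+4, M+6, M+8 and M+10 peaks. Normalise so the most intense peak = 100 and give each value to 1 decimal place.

Expanding (0.478 + 0.522)^5:
P(M) = 0.478^5 = 0.024954
P(M+2) = 5 × 0.478^4 × 0.522^1 = 0.136255
P(M+4) = 10 × 0.478^3 × 0.522^2 = 0.297594
P(M+6) = 10 × 0.478^2 × 0.522^3 = 0.324988
P(M+8) = 5 × 0.478^1 × 0.522^4 = 0.177452
P(M+10) = 0.522^5 = 0.038757
The M+6 peak is largest (0.324988); scaling to 100 gives 7.7 : 41.9 : 91.6 : 100.0 : 54.6 : 11.9.

7.7 : 41.9 : 91.6 : 100.0 : 54.6 : 11.9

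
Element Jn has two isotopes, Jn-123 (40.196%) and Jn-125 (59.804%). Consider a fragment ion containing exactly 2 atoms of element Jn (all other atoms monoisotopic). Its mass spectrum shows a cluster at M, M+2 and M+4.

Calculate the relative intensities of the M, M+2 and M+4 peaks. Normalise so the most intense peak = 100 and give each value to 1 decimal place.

33.6 : 100.0 : 74.4

Each Jn atom is independently Jn-123 (p = 0.40196) or Jn-125 (q = 0.59804); the cluster is the binomial expansion (p + q)^2.
P(M) = 0.40196^2 = 0.161572
P(M+2) = 2 × 0.40196^1 × 0.59804^1 = 0.480776
P(M+4) = 0.59804^2 = 0.357652
The M+2 peak is largest (0.480776); scaling to 100 gives 33.6 : 100.0 : 74.4.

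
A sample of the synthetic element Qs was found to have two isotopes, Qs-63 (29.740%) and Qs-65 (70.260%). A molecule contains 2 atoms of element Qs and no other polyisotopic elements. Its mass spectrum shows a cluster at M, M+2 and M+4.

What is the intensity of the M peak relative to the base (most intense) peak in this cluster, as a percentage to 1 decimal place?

17.9%

(0.29740 + 0.70260)^2 gives M 0.0884, M+2 0.4179, M+4 0.4936; the largest is M+4.
P(M+4) = C(2,2) × 0.29740^0 × 0.70260^2 = 1 × 1.0000 × 0.49364676 = 0.493647 (base)
P(M) = C(2,0) × 0.29740^2 × 0.70260^0 = 1 × 0.08844676 × 1.0000 = 0.088447
Relative intensity = 0.088447 / 0.493647 × 100 = 17.9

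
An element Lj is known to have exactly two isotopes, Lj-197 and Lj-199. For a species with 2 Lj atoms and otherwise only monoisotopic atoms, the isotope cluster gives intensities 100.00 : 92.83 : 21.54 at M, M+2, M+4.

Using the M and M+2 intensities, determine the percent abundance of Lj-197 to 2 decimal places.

If p is the fraction of Lj that is Lj-197, then I(M+2)/I(M) = [C(2,1)·p^1·(1−p)] / p^2 = 2·(1−p)/p = 92.83/100.00 = 0.9283
(1−p)/p = 0.9283/2 = 0.4642  ⇒  p = 1/(1 + 0.4642) = 0.6830
Lj-197: 68.30%, Lj-199: 31.70%.

68.30%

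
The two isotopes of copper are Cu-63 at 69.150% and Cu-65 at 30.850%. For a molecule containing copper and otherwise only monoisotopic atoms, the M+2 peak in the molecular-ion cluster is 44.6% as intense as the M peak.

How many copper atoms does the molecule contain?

1

The M+2/M ratio from n Cu atoms is n · q/p = n · 0.30850/0.69150.
n = 0.446 × 0.69150/0.30850 = 1.00 ≈ 1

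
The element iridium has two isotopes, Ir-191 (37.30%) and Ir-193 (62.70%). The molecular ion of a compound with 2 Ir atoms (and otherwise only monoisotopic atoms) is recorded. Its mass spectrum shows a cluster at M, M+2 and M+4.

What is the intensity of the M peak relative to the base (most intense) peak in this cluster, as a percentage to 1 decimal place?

29.7%

Term probabilities: M 0.1391, M+2 0.4677, M+4 0.3931. Base peak = M+2.
P(M+2) = C(2,1) × 0.3730^1 × 0.6270^1 = 2 × 0.3730 × 0.6270 = 0.467742 (base)
P(M) = C(2,0) × 0.3730^2 × 0.6270^0 = 1 × 0.139129 × 1.0000 = 0.139129
Relative intensity = 0.139129 / 0.467742 × 100 = 29.7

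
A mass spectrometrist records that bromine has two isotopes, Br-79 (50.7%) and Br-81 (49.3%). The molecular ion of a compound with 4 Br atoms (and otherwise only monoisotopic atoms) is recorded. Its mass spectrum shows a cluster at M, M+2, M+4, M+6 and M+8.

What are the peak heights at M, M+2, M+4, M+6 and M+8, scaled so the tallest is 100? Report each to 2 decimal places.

17.63 : 68.56 : 100.00 : 64.83 : 15.76

The 4 Br atoms are independent, so intensities follow the terms of (0.507 + 0.493)^4.
P(M) = 0.507^4 = 0.066074
P(M+2) = 4 × 0.507^3 × 0.493^1 = 0.256999
P(M+4) = 6 × 0.507^2 × 0.493^2 = 0.374853
P(M+6) = 4 × 0.507^1 × 0.493^3 = 0.243001
P(M+8) = 0.493^4 = 0.059073
The M+4 peak is largest (0.374853); scaling to 100 gives 17.63 : 68.56 : 100.00 : 64.83 : 15.76.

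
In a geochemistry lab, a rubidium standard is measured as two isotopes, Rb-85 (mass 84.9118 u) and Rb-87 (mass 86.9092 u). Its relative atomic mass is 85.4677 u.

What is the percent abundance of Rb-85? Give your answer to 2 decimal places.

With x = fraction of Rb-85 (so Rb-87 is 1 − x):
84.9118·x + 86.9092·(1 − x) = 85.4677
(84.9118 − 86.9092)·x = 85.4677 − 86.9092
x = -1.4415 / -1.9974 = 0.72169 → 72.17% Rb-85, 27.83% Rb-87.

72.17%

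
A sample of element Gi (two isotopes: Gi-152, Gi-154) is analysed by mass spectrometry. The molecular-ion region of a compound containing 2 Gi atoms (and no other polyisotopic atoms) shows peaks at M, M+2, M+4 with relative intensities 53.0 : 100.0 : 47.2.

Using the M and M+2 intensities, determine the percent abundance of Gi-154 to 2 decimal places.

48.54%

Write p for the Gi-152 fraction. I(M+2)/I(M) = [C(2,1)·p^1·(1−p)] / p^2 = 2·(1−p)/p = 100.0/53.0 = 1.8868
(1−p)/p = 1.8868/2 = 0.9434  ⇒  p = 1/(1 + 0.9434) = 0.5146
Gi-152: 51.46%, Gi-154: 48.54%.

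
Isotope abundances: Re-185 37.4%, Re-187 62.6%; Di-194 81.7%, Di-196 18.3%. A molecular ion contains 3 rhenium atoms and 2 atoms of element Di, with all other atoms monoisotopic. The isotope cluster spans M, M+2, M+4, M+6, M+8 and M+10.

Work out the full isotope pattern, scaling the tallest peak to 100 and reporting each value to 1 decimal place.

9.3 : 51.1 : 100.0 : 81.3 : 23.6 : 2.2

Rhenium pattern (n=3): 0.05231362 : 0.26268713 : 0.43968487 : 0.24531438
Element Di pattern (n=2): 0.667489 : 0.299022 : 0.033489
Convolve the two distributions (both contribute in 2-u steps):
  M: 0.05231362×0.667489 = 0.034919
  M+2: 0.05231362×0.299022 + 0.26268713×0.667489 = 0.190984
  M+4: 0.05231362×0.033489 + 0.26268713×0.299022 + 0.43968487×0.667489 = 0.373786
  M+6: 0.26268713×0.033489 + 0.43968487×0.299022 + 0.24531438×0.667489 = 0.304017
  M+8: 0.43968487×0.033489 + 0.24531438×0.299022 = 0.088079
  M+10: 0.24531438×0.033489 = 0.008215
Scale to base peak (0.373786) = 100: 9.3 : 51.1 : 100.0 : 81.3 : 23.6 : 2.2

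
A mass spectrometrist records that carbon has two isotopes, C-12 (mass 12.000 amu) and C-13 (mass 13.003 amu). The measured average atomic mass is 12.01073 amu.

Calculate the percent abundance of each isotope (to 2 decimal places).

C-12: 98.93%, C-13: 1.07%

With x = fraction of C-12 (so C-13 is 1 − x):
12.000·x + 13.003·(1 − x) = 12.01073
(12.000 − 13.003)·x = 12.01073 − 13.003
x = -0.99227 / -1.003 = 0.98930 → 98.93% C-12, 1.07% C-13.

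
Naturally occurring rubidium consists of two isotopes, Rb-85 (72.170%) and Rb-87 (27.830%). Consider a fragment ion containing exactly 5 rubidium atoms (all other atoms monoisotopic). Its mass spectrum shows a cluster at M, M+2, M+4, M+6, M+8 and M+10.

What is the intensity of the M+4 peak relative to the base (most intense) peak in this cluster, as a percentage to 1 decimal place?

(0.72170 + 0.27830)^5 gives M 0.1958, M+2 0.3775, M+4 0.2911, M+6 0.1123, M+8 0.0216, M+10 0.0017; the largest is M+2.
P(M+2) = C(5,1) × 0.72170^4 × 0.27830^1 = 5 × 0.27128565 × 0.2783 = 0.377494 (base)
P(M+4) = C(5,2) × 0.72170^3 × 0.27830^2 = 10 × 0.37589809 × 0.07745089 = 0.291136
Relative intensity = 0.291136 / 0.377494 × 100 = 77.1

77.1%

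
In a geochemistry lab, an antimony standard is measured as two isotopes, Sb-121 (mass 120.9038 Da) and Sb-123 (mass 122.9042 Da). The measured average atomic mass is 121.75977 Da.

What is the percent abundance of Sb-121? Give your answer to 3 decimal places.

Writing the weighted mean with unknown fraction x of Sb-121:
120.9038·x + 122.9042·(1 − x) = 121.75977
(120.9038 − 122.9042)·x = 121.75977 − 122.9042
x = -1.14443 / -2.0004 = 0.57210 → 57.210% Sb-121, 42.790% Sb-123.

57.210%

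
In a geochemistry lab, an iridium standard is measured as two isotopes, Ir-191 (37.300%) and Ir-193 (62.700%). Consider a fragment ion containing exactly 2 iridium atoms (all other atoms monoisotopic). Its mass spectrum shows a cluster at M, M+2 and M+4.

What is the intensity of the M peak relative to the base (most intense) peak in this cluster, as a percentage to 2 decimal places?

29.74%

Binomial terms of (0.37300 + 0.62700)^2: M 0.1391, M+2 0.4677, M+4 0.3931 → M+2 is the base peak.
P(M+2) = C(2,1) × 0.37300^1 × 0.62700^1 = 2 × 0.3730 × 0.6270 = 0.467742 (base)
P(M) = C(2,0) × 0.37300^2 × 0.62700^0 = 1 × 0.139129 × 1.0000 = 0.139129
Relative intensity = 0.139129 / 0.467742 × 100 = 29.74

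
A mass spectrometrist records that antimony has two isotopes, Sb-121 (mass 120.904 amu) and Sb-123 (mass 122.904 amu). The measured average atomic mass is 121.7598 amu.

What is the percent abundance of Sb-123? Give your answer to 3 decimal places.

42.790%

Writing the weighted mean with unknown fraction x of Sb-121:
120.904·x + 122.904·(1 − x) = 121.7598
(120.904 − 122.904)·x = 121.7598 − 122.904
x = -1.1442 / -2.000 = 0.57210 → 57.210% Sb-121, 42.790% Sb-123.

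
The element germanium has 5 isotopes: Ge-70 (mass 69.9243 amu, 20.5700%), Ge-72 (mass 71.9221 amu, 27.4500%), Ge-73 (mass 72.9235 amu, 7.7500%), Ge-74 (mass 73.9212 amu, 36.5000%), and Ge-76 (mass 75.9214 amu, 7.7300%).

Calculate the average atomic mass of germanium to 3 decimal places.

Weight each isotope mass by its fractional abundance: 0.205700 × 69.9243 + 0.274500 × 71.9221 + 0.077500 × 72.9235 + 0.365000 × 73.9212 + 0.077300 × 75.9214
= 14.38343 + 19.74262 + 5.65157 + 26.98124 + 5.86872 = 72.62758 amu

72.628 amu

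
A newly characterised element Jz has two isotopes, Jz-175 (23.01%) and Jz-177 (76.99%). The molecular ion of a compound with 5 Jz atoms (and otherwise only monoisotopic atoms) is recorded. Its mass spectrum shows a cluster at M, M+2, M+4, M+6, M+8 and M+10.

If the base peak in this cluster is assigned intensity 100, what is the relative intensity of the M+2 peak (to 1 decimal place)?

2.7

Term probabilities: M 0.0006, M+2 0.0108, M+4 0.0722, M+6 0.2416, M+8 0.4042, M+10 0.2705. Base peak = M+8.
P(M+8) = C(5,4) × 0.2301^1 × 0.7699^4 = 5 × 0.2301 × 0.35134783 = 0.404226 (base)
P(M+2) = C(5,1) × 0.2301^4 × 0.7699^1 = 5 × 0.00280328 × 0.7699 = 0.010791
Relative intensity = 0.010791 / 0.404226 × 100 = 2.7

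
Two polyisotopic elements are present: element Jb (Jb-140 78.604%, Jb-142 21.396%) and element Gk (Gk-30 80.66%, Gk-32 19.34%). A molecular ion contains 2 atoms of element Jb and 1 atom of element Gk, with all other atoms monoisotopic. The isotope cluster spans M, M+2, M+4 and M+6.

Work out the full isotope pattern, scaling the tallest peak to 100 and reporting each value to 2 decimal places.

100.00 : 78.42 : 20.46 : 1.78

Element Jb pattern (n=2): 0.61785888 : 0.33636224 : 0.04577888
Element Gk pattern (n=1): 0.8066 : 0.1934
Convolve the two distributions (both contribute in 2-u steps):
  M: 0.61785888×0.8066 = 0.498365
  M+2: 0.61785888×0.1934 + 0.33636224×0.8066 = 0.390804
  M+4: 0.33636224×0.1934 + 0.04577888×0.8066 = 0.101978
  M+6: 0.04577888×0.1934 = 0.008854
Scale to base peak (0.498365) = 100: 100.00 : 78.42 : 20.46 : 1.78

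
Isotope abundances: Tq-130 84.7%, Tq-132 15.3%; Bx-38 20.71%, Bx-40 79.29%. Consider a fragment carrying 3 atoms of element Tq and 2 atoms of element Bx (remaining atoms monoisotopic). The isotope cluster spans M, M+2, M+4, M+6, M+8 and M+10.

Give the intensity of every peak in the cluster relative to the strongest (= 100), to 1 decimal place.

Element Tq pattern (n=3): 0.60764542 : 0.32929073 : 0.05948227 : 0.00358158
Element Bx pattern (n=2): 0.04289041 : 0.32841918 : 0.62869041
Convolve the two distributions (both contribute in 2-u steps):
  M: 0.60764542×0.04289041 = 0.026062
  M+2: 0.60764542×0.32841918 + 0.32929073×0.04289041 = 0.213686
  M+4: 0.60764542×0.62869041 + 0.32929073×0.32841918 + 0.05948227×0.04289041 = 0.492717
  M+6: 0.32929073×0.62869041 + 0.05948227×0.32841918 + 0.00358158×0.04289041 = 0.226711
  M+8: 0.05948227×0.62869041 + 0.00358158×0.32841918 = 0.038572
  M+10: 0.00358158×0.62869041 = 0.002252
Scale to base peak (0.492717) = 100: 5.3 : 43.4 : 100.0 : 46.0 : 7.8 : 0.5

5.3 : 43.4 : 100.0 : 46.0 : 7.8 : 0.5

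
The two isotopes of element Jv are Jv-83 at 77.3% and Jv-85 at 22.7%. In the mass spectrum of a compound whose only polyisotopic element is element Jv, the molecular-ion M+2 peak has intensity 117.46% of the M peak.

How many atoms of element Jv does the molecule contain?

4

For n independent Jv atoms, I(M+2)/I(M) = n · (abundance Jv-85) / (abundance Jv-83) = n · 0.227/0.773.
n = 1.1746 × 0.773/0.227 = 4.00 ≈ 4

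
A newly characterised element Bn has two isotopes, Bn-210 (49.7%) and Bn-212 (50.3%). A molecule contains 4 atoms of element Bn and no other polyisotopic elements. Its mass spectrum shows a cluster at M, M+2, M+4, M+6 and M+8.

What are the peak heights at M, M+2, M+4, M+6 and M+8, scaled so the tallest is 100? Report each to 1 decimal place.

Each Bn atom is independently Bn-210 (p = 0.497) or Bn-212 (q = 0.503); the cluster is the binomial expansion (p + q)^4.
P(M) = 0.497^4 = 0.061013
P(M+2) = 4 × 0.497^3 × 0.503^1 = 0.247000
P(M+4) = 6 × 0.497^2 × 0.503^2 = 0.374973
P(M+6) = 4 × 0.497^1 × 0.503^3 = 0.253000
P(M+8) = 0.503^4 = 0.064014
The M+4 peak is largest (0.374973); scaling to 100 gives 16.3 : 65.9 : 100.0 : 67.5 : 17.1.

16.3 : 65.9 : 100.0 : 67.5 : 17.1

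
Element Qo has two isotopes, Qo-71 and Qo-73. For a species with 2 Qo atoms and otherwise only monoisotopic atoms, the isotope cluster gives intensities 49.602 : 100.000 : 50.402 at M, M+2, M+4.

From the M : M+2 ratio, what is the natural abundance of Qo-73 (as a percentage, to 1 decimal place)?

50.2%

If p is the fraction of Qo that is Qo-71, then I(M+2)/I(M) = [C(2,1)·p^1·(1−p)] / p^2 = 2·(1−p)/p = 100.000/49.602 = 2.0160
(1−p)/p = 2.0160/2 = 1.0080  ⇒  p = 1/(1 + 1.0080) = 0.4980
Qo-71: 49.8%, Qo-73: 50.2%.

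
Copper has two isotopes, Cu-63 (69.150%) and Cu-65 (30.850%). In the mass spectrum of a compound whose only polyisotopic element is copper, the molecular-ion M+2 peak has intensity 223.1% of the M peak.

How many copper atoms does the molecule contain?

5

For n independent Cu atoms, I(M+2)/I(M) = n · (abundance Cu-65) / (abundance Cu-63) = n · 0.30850/0.69150.
n = 2.231 × 0.69150/0.30850 = 5.00 ≈ 5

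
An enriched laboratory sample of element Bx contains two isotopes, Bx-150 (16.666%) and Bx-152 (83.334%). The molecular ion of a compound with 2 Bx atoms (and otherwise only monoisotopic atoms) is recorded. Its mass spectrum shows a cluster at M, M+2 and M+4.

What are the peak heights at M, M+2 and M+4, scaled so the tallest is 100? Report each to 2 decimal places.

Expanding (0.16666 + 0.83334)^2:
P(M) = 0.16666^2 = 0.027776
P(M+2) = 2 × 0.16666^1 × 0.83334^1 = 0.277769
P(M+4) = 0.83334^2 = 0.694456
The M+4 peak is largest (0.694456); scaling to 100 gives 4.00 : 40.00 : 100.00.

4.00 : 40.00 : 100.00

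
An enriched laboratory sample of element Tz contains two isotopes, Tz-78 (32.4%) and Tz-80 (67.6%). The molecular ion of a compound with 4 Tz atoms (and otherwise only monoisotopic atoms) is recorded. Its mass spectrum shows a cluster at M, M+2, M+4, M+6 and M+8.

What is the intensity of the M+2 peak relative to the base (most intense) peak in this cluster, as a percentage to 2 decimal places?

22.97%

Term probabilities: M 0.0110, M+2 0.0920, M+4 0.2878, M+6 0.4004, M+8 0.2088. Base peak = M+6.
P(M+6) = C(4,3) × 0.324^1 × 0.676^3 = 4 × 0.3240 × 0.30891578 = 0.400355 (base)
P(M+2) = C(4,1) × 0.324^3 × 0.676^1 = 4 × 0.03401222 × 0.6760 = 0.091969
Relative intensity = 0.091969 / 0.400355 × 100 = 22.97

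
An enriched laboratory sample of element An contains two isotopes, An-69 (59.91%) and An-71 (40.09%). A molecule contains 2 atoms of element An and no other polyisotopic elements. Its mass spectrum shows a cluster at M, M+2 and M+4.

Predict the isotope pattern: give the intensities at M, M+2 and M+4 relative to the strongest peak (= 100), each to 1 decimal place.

74.7 : 100.0 : 33.5

Each An atom is independently An-69 (p = 0.5991) or An-71 (q = 0.4009); the cluster is the binomial expansion (p + q)^2.
P(M) = 0.5991^2 = 0.358921
P(M+2) = 2 × 0.5991^1 × 0.4009^1 = 0.480358
P(M+4) = 0.4009^2 = 0.160721
The M+2 peak is largest (0.480358); scaling to 100 gives 74.7 : 100.0 : 33.5.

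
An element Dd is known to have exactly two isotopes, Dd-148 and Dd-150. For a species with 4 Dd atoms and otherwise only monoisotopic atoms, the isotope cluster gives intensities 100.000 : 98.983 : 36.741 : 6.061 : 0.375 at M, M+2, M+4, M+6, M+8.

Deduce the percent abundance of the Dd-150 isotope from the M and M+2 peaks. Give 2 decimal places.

Write p for the Dd-148 fraction. I(M+2)/I(M) = [C(4,1)·p^3·(1−p)] / p^4 = 4·(1−p)/p = 98.983/100.000 = 0.9898
(1−p)/p = 0.9898/4 = 0.2475  ⇒  p = 1/(1 + 0.2475) = 0.8016
Dd-148: 80.16%, Dd-150: 19.84%.

19.84%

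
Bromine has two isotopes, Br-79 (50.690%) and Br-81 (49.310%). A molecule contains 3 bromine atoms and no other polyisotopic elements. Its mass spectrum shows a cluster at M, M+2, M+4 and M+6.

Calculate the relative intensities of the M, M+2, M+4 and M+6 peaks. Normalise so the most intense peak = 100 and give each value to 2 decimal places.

34.27 : 100.00 : 97.28 : 31.54

The 3 Br atoms are independent, so intensities follow the terms of (0.50690 + 0.49310)^3.
P(M) = 0.50690^3 = 0.130247
P(M+2) = 3 × 0.50690^2 × 0.49310^1 = 0.380103
P(M+4) = 3 × 0.50690^1 × 0.49310^2 = 0.369755
P(M+6) = 0.49310^3 = 0.119896
The M+2 peak is largest (0.380103); scaling to 100 gives 34.27 : 100.00 : 97.28 : 31.54.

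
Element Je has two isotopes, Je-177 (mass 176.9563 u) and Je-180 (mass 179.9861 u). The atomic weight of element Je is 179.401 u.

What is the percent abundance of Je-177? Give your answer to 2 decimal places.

19.31%

Writing the weighted mean with unknown fraction x of Je-177:
176.9563·x + 179.9861·(1 − x) = 179.401
(176.9563 − 179.9861)·x = 179.401 − 179.9861
x = -0.5851 / -3.0298 = 0.19312 → 19.31% Je-177, 80.69% Je-180.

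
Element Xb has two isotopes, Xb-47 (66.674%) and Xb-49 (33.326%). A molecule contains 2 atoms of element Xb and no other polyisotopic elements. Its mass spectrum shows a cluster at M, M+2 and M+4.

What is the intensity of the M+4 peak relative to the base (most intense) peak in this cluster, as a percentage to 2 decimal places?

Term probabilities: M 0.4445, M+2 0.4444, M+4 0.1111. Base peak = M.
P(M) = C(2,0) × 0.66674^2 × 0.33326^0 = 1 × 0.44454223 × 1.0000 = 0.444542 (base)
P(M+4) = C(2,2) × 0.66674^0 × 0.33326^2 = 1 × 1.0000 × 0.11106223 = 0.111062
Relative intensity = 0.111062 / 0.444542 × 100 = 24.98

24.98%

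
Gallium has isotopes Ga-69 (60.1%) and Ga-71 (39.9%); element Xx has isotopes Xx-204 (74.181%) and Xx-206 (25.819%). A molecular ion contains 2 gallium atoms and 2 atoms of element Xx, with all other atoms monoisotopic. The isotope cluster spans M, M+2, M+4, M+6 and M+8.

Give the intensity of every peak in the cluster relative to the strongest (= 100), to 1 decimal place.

49.4 : 100.0 : 73.4 : 23.1 : 2.6

Gallium pattern (n=2): 0.361201 : 0.479598 : 0.159201
Element Xx pattern (n=2): 0.55028208 : 0.38305585 : 0.06666208
Convolve the two distributions (both contribute in 2-u steps):
  M: 0.361201×0.55028208 = 0.198762
  M+2: 0.361201×0.38305585 + 0.479598×0.55028208 = 0.402274
  M+4: 0.361201×0.06666208 + 0.479598×0.38305585 + 0.159201×0.55028208 = 0.295397
  M+6: 0.479598×0.06666208 + 0.159201×0.38305585 = 0.092954
  M+8: 0.159201×0.06666208 = 0.010613
Scale to base peak (0.402274) = 100: 49.4 : 100.0 : 73.4 : 23.1 : 2.6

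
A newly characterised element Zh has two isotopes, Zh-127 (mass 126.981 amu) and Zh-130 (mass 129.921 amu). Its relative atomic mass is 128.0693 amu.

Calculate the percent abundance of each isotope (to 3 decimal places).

With x = fraction of Zh-127 (so Zh-130 is 1 − x):
126.981·x + 129.921·(1 − x) = 128.0693
(126.981 − 129.921)·x = 128.0693 − 129.921
x = -1.8517 / -2.940 = 0.62983 → 62.983% Zh-127, 37.017% Zh-130.

Zh-127: 62.983%, Zh-130: 37.017%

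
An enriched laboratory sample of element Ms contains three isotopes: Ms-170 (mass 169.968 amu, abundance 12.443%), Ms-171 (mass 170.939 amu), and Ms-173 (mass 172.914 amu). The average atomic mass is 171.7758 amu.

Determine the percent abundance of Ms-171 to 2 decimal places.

39.07%

The remaining 87.557% is split between Ms-171 (fraction x) and Ms-173 (fraction 0.87557 − x).
Substituting: 170.939x + 172.914(0.87557 − x) = 150.62668176
(170.939 − 172.914)x = -0.77162922  ⇒  x = 0.39070, y = 0.48487
Ms-171: 39.07%, Ms-173: 48.49%.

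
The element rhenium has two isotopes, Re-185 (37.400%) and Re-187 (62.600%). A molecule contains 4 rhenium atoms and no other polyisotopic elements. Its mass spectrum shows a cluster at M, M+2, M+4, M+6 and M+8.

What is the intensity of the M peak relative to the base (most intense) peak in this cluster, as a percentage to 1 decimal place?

(0.37400 + 0.62600)^4 gives M 0.0196, M+2 0.1310, M+4 0.3289, M+6 0.3670, M+8 0.1536; the largest is M+6.
P(M+6) = C(4,3) × 0.37400^1 × 0.62600^3 = 4 × 0.3740 × 0.24531438 = 0.366990 (base)
P(M) = C(4,0) × 0.37400^4 × 0.62600^0 = 1 × 0.0195653 × 1.0000 = 0.019565
Relative intensity = 0.019565 / 0.366990 × 100 = 5.3

5.3%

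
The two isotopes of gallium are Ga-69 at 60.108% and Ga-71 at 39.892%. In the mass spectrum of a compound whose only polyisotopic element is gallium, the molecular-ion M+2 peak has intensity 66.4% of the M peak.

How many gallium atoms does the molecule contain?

1

The M+2/M ratio from n Ga atoms is n · q/p = n · 0.39892/0.60108.
n = 0.664 × 0.60108/0.39892 = 1.00 ≈ 1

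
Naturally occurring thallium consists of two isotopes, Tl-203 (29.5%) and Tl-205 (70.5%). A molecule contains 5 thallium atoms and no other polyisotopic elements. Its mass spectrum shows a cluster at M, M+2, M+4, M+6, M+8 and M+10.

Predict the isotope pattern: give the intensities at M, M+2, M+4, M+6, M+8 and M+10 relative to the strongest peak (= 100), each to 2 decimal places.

The 5 Tl atoms are independent, so intensities follow the terms of (0.295 + 0.705)^5.
P(M) = 0.295^5 = 0.002234
P(M+2) = 5 × 0.295^4 × 0.705^1 = 0.026696
P(M+4) = 10 × 0.295^3 × 0.705^2 = 0.127598
P(M+6) = 10 × 0.295^2 × 0.705^3 = 0.304938
P(M+8) = 5 × 0.295^1 × 0.705^4 = 0.364375
P(M+10) = 0.705^5 = 0.174159
The M+8 peak is largest (0.364375); scaling to 100 gives 0.61 : 7.33 : 35.02 : 83.69 : 100.00 : 47.80.

0.61 : 7.33 : 35.02 : 83.69 : 100.00 : 47.80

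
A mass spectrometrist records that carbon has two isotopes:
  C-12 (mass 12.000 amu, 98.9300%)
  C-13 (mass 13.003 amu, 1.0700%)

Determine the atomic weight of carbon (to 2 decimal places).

12.01 amu

The abundance-weighted mean is 0.989300 × 12.000 + 0.010700 × 13.003
= 11.8716 + 0.1391 = 12.0107 amu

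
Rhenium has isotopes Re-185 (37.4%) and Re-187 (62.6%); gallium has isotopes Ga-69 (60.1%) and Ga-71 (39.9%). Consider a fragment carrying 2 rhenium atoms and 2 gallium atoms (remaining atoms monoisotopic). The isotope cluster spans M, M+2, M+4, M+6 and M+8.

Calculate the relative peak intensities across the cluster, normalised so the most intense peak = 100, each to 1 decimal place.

Rhenium pattern (n=2): 0.139876 : 0.468248 : 0.391876
Gallium pattern (n=2): 0.361201 : 0.479598 : 0.159201
Convolve the two distributions (both contribute in 2-u steps):
  M: 0.139876×0.361201 = 0.050523
  M+2: 0.139876×0.479598 + 0.468248×0.361201 = 0.236216
  M+4: 0.139876×0.159201 + 0.468248×0.479598 + 0.391876×0.361201 = 0.388385
  M+6: 0.468248×0.159201 + 0.391876×0.479598 = 0.262488
  M+8: 0.391876×0.159201 = 0.062387
Scale to base peak (0.388385) = 100: 13.0 : 60.8 : 100.0 : 67.6 : 16.1

13.0 : 60.8 : 100.0 : 67.6 : 16.1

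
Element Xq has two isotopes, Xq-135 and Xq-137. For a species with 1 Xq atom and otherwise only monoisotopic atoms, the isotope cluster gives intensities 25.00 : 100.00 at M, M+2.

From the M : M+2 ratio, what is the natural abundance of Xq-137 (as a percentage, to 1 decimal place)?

Write p for the Xq-135 fraction. I(M+2)/I(M) = [C(1,1)·p^0·(1−p)] / p^1 = 1·(1−p)/p = 100.00/25.00 = 4.0000
(1−p)/p = 4.0000/1 = 4.0000  ⇒  p = 1/(1 + 4.0000) = 0.2000
Xq-135: 20.0%, Xq-137: 80.0%.

80.0%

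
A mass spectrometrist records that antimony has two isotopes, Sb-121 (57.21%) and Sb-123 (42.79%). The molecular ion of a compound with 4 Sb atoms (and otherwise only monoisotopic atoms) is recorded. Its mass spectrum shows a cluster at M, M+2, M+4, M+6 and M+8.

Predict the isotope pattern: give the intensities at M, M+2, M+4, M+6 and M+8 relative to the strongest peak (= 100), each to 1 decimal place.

29.8 : 89.1 : 100.0 : 49.9 : 9.3

Each Sb atom is independently Sb-121 (p = 0.5721) or Sb-123 (q = 0.4279); the cluster is the binomial expansion (p + q)^4.
P(M) = 0.5721^4 = 0.107124
P(M+2) = 4 × 0.5721^3 × 0.4279^1 = 0.320493
P(M+4) = 6 × 0.5721^2 × 0.4279^2 = 0.359567
P(M+6) = 4 × 0.5721^1 × 0.4279^3 = 0.179291
P(M+8) = 0.4279^4 = 0.033525
The M+4 peak is largest (0.359567); scaling to 100 gives 29.8 : 89.1 : 100.0 : 49.9 : 9.3.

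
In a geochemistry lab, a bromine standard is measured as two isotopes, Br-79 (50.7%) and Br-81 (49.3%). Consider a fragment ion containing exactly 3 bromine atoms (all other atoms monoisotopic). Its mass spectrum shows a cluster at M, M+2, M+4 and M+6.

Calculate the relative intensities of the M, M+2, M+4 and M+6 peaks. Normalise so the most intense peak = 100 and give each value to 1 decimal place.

34.3 : 100.0 : 97.2 : 31.5

Expanding (0.507 + 0.493)^3:
P(M) = 0.507^3 = 0.130324
P(M+2) = 3 × 0.507^2 × 0.493^1 = 0.380175
P(M+4) = 3 × 0.507^1 × 0.493^2 = 0.369678
P(M+6) = 0.493^3 = 0.119823
The M+2 peak is largest (0.380175); scaling to 100 gives 34.3 : 100.0 : 97.2 : 31.5.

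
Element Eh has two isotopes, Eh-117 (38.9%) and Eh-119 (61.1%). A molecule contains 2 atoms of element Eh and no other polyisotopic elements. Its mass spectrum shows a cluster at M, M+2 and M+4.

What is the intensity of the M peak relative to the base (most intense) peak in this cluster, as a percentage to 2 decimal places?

Binomial terms of (0.389 + 0.611)^2: M 0.1513, M+2 0.4754, M+4 0.3733 → M+2 is the base peak.
P(M+2) = C(2,1) × 0.389^1 × 0.611^1 = 2 × 0.3890 × 0.6110 = 0.475358 (base)
P(M) = C(2,0) × 0.389^2 × 0.611^0 = 1 × 0.151321 × 1.0000 = 0.151321
Relative intensity = 0.151321 / 0.475358 × 100 = 31.83

31.83%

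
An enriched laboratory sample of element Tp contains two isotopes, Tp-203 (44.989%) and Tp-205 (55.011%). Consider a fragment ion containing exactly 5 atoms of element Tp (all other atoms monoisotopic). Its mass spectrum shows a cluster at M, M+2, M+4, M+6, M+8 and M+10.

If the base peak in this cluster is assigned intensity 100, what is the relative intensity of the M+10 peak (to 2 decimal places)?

14.95

Term probabilities: M 0.0184, M+2 0.1127, M+4 0.2756, M+6 0.3369, M+8 0.2060, M+10 0.0504. Base peak = M+6.
P(M+6) = C(5,3) × 0.44989^2 × 0.55011^3 = 10 × 0.20240101 × 0.16647484 = 0.336947 (base)
P(M+10) = C(5,5) × 0.44989^0 × 0.55011^5 = 1 × 1.0000 × 0.05037879 = 0.050379
Relative intensity = 0.050379 / 0.336947 × 100 = 14.95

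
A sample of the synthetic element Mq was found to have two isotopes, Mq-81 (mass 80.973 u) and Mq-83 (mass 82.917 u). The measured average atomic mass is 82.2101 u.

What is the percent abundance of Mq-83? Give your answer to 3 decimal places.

Let x be the fractional abundance of Mq-81; then Mq-83 has abundance 1 − x.
80.973·x + 82.917·(1 − x) = 82.2101
(80.973 − 82.917)·x = 82.2101 − 82.917
x = -0.7069 / -1.944 = 0.36363 → 36.363% Mq-81, 63.637% Mq-83.

63.637%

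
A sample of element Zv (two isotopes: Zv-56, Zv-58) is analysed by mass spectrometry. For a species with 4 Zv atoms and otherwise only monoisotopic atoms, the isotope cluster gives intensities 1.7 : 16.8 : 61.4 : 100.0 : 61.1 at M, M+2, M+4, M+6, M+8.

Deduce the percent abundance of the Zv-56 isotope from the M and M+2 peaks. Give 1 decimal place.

Let p = fractional abundance of Zv-56. I(M+2)/I(M) = [C(4,1)·p^3·(1−p)] / p^4 = 4·(1−p)/p = 16.8/1.7 = 9.8824
(1−p)/p = 9.8824/4 = 2.4706  ⇒  p = 1/(1 + 2.4706) = 0.2881
Zv-56: 28.8%, Zv-58: 71.2%.

28.8%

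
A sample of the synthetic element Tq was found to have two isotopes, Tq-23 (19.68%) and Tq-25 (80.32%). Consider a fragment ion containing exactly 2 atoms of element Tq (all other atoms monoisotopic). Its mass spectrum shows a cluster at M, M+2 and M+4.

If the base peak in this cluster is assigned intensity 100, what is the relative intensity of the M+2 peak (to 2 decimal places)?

49.00

Binomial terms of (0.1968 + 0.8032)^2: M 0.0387, M+2 0.3161, M+4 0.6451 → M+4 is the base peak.
P(M+4) = C(2,2) × 0.1968^0 × 0.8032^2 = 1 × 1.0000 × 0.64513024 = 0.645130 (base)
P(M+2) = C(2,1) × 0.1968^1 × 0.8032^1 = 2 × 0.1968 × 0.8032 = 0.316140
Relative intensity = 0.316140 / 0.645130 × 100 = 49.00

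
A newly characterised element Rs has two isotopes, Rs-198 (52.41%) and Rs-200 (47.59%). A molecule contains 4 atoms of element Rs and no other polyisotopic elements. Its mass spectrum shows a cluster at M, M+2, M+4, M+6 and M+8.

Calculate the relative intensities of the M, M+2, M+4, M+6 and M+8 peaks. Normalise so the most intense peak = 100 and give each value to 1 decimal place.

20.2 : 73.4 : 100.0 : 60.5 : 13.7

Each Rs atom is independently Rs-198 (p = 0.5241) or Rs-200 (q = 0.4759); the cluster is the binomial expansion (p + q)^4.
P(M) = 0.5241^4 = 0.075450
P(M+2) = 4 × 0.5241^3 × 0.4759^1 = 0.274043
P(M+4) = 6 × 0.5241^2 × 0.4759^2 = 0.373260
P(M+6) = 4 × 0.5241^1 × 0.4759^3 = 0.225955
P(M+8) = 0.4759^4 = 0.051294
The M+4 peak is largest (0.373260); scaling to 100 gives 20.2 : 73.4 : 100.0 : 60.5 : 13.7.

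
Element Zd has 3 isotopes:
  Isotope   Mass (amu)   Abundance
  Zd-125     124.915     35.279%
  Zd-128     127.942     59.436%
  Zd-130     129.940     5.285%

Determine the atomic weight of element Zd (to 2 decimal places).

Average mass = Σ (abundance × isotope mass) = 0.35279 × 124.915 + 0.59436 × 127.942 + 0.05285 × 129.940
= 44.0688 + 76.0436 + 6.8673 = 126.9797 amu

126.98 amu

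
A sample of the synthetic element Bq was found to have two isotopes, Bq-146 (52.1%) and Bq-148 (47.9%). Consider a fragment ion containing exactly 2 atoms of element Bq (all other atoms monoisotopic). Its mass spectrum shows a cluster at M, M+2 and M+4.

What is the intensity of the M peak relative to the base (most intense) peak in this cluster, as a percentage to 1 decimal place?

54.4%

(0.521 + 0.479)^2 gives M 0.2714, M+2 0.4991, M+4 0.2294; the largest is M+2.
P(M+2) = C(2,1) × 0.521^1 × 0.479^1 = 2 × 0.5210 × 0.4790 = 0.499118 (base)
P(M) = C(2,0) × 0.521^2 × 0.479^0 = 1 × 0.271441 × 1.0000 = 0.271441
Relative intensity = 0.271441 / 0.499118 × 100 = 54.4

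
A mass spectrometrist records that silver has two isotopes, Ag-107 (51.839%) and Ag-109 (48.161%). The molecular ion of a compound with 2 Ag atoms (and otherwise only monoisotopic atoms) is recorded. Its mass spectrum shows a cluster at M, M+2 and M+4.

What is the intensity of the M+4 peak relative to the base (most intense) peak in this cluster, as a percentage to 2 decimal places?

46.45%

Term probabilities: M 0.2687, M+2 0.4993, M+4 0.2319. Base peak = M+2.
P(M+2) = C(2,1) × 0.51839^1 × 0.48161^1 = 2 × 0.51839 × 0.48161 = 0.499324 (base)
P(M+4) = C(2,2) × 0.51839^0 × 0.48161^2 = 1 × 1.0000 × 0.23194819 = 0.231948
Relative intensity = 0.231948 / 0.499324 × 100 = 46.45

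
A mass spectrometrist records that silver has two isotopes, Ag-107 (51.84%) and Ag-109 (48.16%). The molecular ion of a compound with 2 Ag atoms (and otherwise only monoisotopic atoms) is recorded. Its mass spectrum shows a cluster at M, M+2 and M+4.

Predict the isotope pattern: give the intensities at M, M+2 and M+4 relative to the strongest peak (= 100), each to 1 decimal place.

53.8 : 100.0 : 46.5

Expanding (0.5184 + 0.4816)^2:
P(M) = 0.5184^2 = 0.268739
P(M+2) = 2 × 0.5184^1 × 0.4816^1 = 0.499323
P(M+4) = 0.4816^2 = 0.231939
The M+2 peak is largest (0.499323); scaling to 100 gives 53.8 : 100.0 : 46.5.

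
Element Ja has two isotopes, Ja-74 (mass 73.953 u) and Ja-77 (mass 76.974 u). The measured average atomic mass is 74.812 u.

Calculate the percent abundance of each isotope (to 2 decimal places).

With x = fraction of Ja-74 (so Ja-77 is 1 − x):
73.953·x + 76.974·(1 − x) = 74.812
(73.953 − 76.974)·x = 74.812 − 76.974
x = -2.162 / -3.021 = 0.71566 → 71.57% Ja-74, 28.43% Ja-77.

Ja-74: 71.57%, Ja-77: 28.43%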